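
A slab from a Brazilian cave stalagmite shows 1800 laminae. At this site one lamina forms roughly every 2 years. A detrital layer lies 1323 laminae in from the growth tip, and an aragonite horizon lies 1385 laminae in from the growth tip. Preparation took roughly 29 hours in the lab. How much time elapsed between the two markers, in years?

Separation: 1385 − 1323 = 62 laminae.
62 laminae at 2 years each span 62 × 2 = 124 years.

124 years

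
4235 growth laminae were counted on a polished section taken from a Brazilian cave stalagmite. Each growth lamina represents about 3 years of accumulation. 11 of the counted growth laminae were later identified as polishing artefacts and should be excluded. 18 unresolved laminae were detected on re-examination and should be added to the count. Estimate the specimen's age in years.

Adjusted count: 4235 − 11 + 18 = 4242 growth laminae.
Multiplying by 3 years per growth lamina: 4242 × 3 = 12726 years.

12726 yr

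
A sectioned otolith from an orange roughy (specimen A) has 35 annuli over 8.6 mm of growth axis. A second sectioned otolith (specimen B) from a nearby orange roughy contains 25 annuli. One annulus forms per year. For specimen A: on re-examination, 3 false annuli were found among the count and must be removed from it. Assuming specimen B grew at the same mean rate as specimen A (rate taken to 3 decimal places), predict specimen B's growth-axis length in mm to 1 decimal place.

6.7 mm

Specimen A: after corrections the count is 35 − 3 = 32 annuli.
A: Extension rate ≈ 8.6 / 32 = 0.269 mm per year.
For B, 0.269 mm/year × 25 years = 6.7 mm.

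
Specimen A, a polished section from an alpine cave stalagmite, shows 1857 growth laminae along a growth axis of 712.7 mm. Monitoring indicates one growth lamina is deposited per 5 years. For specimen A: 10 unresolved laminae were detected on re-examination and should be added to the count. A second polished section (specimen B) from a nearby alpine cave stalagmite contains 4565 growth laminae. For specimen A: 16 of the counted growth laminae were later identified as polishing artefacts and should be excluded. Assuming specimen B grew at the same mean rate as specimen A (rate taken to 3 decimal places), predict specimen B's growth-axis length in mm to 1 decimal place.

Specimen A: correcting the raw count gives 1857 − 16 + 10 = 1851 true growth laminae.
Specimen A: multiplying by 5 years per growth lamina: 1851 × 5 = 9255 years.
A: Mean rate = 712.7 mm / 9255 years ≈ 0.077 mm/yr.
Specimen B: multiplying by 5 years per growth lamina: 4565 × 5 = 22825 years. For B, 0.077 mm/year × 22825 years = 1757.5 mm.

1757.5 mm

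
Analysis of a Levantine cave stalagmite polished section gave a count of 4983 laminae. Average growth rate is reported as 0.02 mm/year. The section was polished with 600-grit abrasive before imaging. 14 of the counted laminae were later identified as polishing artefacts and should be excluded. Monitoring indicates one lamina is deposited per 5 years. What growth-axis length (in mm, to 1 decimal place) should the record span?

Correcting the raw count gives 4983 − 14 = 4969 true laminae.
At 5 years per lamina, 4969 × 5 = 24845 years.
Predicted length = 0.02 mm/year × 24845 years = 496.9 mm.

496.9 mm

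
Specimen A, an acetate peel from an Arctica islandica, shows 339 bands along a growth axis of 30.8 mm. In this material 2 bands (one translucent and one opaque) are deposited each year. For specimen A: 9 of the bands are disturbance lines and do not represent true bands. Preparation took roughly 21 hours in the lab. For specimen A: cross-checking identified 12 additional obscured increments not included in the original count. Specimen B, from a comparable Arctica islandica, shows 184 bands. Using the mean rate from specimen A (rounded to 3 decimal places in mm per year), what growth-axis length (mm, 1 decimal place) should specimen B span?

16.6 mm

Specimen A: correcting the raw count gives 339 − 9 + 12 = 342 true bands.
Specimen A: 342 bands at 2 per year is 342 / 2 = 171 years.
A: Mean rate = 30.8 mm / 171 years ≈ 0.180 mm/year.
Specimen B: 184 bands at 2 per year is 184 / 2 = 92 years. For B, 0.180 mm/year × 92 years = 16.6 mm.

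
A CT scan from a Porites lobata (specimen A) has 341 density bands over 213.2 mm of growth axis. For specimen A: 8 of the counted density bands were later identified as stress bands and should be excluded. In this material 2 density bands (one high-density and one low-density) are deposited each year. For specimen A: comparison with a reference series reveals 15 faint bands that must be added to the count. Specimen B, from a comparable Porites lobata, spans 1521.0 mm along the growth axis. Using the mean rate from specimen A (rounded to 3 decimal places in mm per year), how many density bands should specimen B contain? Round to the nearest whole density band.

Specimen A: adjusted count: 341 − 8 + 15 = 348 density bands.
Specimen A: with 2 density bands per year, 348 / 2 = 174 years.
A: Mean rate = 213.2 mm / 174 years ≈ 1.225 mm per year.
For B, 1521.0 / 1.225 = 1241.63 years; at 2 density bands per year that is 1241.63 × 2 ≈ 2483 density bands.

2483 density bands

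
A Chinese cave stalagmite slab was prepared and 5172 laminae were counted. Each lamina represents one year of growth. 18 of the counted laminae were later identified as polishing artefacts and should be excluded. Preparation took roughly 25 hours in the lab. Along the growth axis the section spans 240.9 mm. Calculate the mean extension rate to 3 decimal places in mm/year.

0.047 mm/year

After corrections the count is 5172 − 18 = 5154 laminae.
Extension rate ≈ 240.9 / 5154 = 0.047 mm/year.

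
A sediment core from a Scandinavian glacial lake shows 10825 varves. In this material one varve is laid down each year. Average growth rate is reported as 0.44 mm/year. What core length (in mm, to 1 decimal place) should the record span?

The record spans 10825 years at 0.44 mm per year.
10825 years at 0.44 mm/year gives 0.44 × 10825 = 4763.0 mm.

4763.0 mm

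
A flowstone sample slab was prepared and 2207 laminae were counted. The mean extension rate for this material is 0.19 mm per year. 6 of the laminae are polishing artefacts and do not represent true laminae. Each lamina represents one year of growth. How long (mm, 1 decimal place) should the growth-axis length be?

418.2 mm

Adjusted count: 2207 − 6 = 2201 laminae.
2201 years at 0.19 mm/year gives 0.19 × 2201 = 418.2 mm.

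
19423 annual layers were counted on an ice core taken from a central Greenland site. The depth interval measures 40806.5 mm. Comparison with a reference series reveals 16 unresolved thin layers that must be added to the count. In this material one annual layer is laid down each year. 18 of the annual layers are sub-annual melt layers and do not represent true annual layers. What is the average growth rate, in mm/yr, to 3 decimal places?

2.101 mm/yr

Adjusted count: 19423 − 18 + 16 = 19421 annual layers.
Mean rate = 40806.5 mm / 19421 years ≈ 2.101 mm/yr.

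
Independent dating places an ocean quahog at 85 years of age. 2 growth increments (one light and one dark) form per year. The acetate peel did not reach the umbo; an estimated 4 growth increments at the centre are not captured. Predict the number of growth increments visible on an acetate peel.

With 2 growth increments per year, 85 years would produce 85 × 2 = 170 growth increments.
Less the 4 uncaptured growth increments: 170 − 4 = 166.

166 growth increments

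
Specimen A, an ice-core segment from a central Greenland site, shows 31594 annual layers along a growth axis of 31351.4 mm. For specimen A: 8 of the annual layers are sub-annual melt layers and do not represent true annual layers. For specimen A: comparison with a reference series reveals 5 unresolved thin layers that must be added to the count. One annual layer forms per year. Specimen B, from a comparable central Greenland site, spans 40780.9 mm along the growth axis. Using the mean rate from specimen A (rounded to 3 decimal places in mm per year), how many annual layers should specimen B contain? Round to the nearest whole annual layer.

41110 annual layers

Specimen A: correcting the raw count gives 31594 − 8 + 5 = 31591 true annual layers.
A: Extension rate ≈ 31351.4 / 31591 = 0.992 mm/yr.
For B, 40780.9 / 0.992 = 41109.78 years ≈ 41110 annual layers.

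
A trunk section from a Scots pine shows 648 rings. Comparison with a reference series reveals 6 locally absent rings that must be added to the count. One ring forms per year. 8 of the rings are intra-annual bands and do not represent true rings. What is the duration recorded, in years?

True ring count = 648 − 8 + 6 = 646.
At one ring per year, that is 646 years.

646 years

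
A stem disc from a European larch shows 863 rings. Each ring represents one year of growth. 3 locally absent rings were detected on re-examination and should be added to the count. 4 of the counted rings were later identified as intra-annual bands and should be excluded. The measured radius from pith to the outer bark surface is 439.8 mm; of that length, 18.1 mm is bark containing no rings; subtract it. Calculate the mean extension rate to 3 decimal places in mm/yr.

Correcting the raw count gives 863 − 4 + 3 = 862 true rings.
The growth record spans 439.8 − 18.1 = 421.7 mm.
Extension rate ≈ 421.7 / 862 = 0.489 mm/yr.

0.489 mm/yr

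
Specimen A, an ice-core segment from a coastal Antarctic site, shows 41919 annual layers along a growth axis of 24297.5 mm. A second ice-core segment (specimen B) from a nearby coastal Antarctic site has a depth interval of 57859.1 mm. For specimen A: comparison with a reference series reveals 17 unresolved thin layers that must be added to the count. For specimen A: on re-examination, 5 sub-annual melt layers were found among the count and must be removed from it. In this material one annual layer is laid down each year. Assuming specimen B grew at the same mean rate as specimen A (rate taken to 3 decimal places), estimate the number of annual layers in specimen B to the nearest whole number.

99929 annual layers

Specimen A: correcting the raw count gives 41919 − 5 + 17 = 41931 true annual layers.
A: 24297.5 mm over 41931 years gives 24297.5 / 41931 ≈ 0.579 mm/year.
Specimen B: 57859.1 mm / 0.579 mm per year = 99929.36 years ≈ 99929 annual layers.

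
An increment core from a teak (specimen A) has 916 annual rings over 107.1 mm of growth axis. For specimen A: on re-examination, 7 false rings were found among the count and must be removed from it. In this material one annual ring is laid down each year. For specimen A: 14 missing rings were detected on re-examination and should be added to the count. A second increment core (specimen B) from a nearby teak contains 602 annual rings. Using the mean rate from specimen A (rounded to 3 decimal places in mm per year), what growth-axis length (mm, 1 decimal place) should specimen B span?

Specimen A: adjusted count: 916 − 7 + 14 = 923 annual rings.
A: Mean rate = 107.1 mm / 923 years ≈ 0.116 mm per year.
For B, 0.116 mm/year × 602 years = 69.8 mm.

69.8 mm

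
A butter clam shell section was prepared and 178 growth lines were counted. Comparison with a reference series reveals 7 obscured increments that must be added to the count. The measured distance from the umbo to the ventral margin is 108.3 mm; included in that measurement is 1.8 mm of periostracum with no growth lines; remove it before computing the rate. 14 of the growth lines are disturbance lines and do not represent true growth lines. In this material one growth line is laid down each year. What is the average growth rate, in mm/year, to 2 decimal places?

True growth line count = 178 − 14 + 7 = 171.
The growth record spans 108.3 − 1.8 = 106.5 mm.
106.5 mm over 171 years gives 106.5 / 171 ≈ 0.62 mm/year.

0.62 mm/year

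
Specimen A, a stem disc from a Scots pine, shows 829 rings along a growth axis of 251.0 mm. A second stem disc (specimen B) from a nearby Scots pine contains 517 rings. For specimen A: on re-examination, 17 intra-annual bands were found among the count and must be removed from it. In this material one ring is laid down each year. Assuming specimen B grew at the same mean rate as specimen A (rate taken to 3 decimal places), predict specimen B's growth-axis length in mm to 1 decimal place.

159.8 mm

Specimen A: true ring count = 829 − 17 = 812.
A: Extension rate ≈ 251.0 / 812 = 0.309 mm/yr.
B's length ≈ 0.309 × 517 = 159.8 mm.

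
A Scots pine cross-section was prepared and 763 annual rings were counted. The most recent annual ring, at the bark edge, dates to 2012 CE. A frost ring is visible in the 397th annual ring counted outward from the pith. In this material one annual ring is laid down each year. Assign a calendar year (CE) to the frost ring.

1646 CE

The frost ring sits at annual ring 397 from the pith, so 763 − 397 = 366 annual rings formed after it.
2012 − 366 = 1646 CE.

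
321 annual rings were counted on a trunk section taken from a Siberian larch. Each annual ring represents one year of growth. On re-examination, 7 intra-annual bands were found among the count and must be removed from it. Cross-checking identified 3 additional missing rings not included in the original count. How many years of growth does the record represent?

317 yr

Adjusted count: 321 − 7 + 3 = 317 annual rings.
With a one-to-one annual ring periodicity this is 317 years.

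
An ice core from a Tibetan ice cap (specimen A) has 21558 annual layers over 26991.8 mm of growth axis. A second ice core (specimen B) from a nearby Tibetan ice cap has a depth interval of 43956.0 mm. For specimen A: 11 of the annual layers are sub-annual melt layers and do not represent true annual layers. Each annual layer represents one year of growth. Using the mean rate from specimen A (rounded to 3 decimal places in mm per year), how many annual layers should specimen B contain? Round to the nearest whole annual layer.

35081 annual layers

Specimen A: adjusted count: 21558 − 11 = 21547 annual layers.
A: 26991.8 mm over 21547 years gives 26991.8 / 21547 ≈ 1.253 mm/year.
For B, 43956.0 / 1.253 = 35080.61 years ≈ 35081 annual layers.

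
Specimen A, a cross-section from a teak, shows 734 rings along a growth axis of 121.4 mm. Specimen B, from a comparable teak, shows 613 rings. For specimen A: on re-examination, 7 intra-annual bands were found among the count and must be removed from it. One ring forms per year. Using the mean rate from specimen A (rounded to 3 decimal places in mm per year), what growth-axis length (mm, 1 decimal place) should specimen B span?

102.4 mm

Specimen A: after corrections the count is 734 − 7 = 727 rings.
A: Mean rate = 121.4 mm / 727 years ≈ 0.167 mm/yr.
Length of B = 0.167 × 613 = 102.4 mm.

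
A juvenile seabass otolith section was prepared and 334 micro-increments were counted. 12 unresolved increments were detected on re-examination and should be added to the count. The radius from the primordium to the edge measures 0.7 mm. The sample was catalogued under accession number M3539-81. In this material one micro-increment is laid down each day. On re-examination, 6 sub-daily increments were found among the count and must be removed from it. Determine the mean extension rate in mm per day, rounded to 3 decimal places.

0.002 mm per day

Adjusted count: 334 − 6 + 12 = 340 micro-increments.
Mean rate = 0.7 mm / 340 days ≈ 0.002 mm per day.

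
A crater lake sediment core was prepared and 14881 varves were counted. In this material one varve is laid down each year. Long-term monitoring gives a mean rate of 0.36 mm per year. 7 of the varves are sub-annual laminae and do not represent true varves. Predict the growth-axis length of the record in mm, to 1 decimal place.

After corrections the count is 14881 − 7 = 14874 varves.
Length ≈ 0.36 × 14874 = 5354.6 mm.

5354.6 mm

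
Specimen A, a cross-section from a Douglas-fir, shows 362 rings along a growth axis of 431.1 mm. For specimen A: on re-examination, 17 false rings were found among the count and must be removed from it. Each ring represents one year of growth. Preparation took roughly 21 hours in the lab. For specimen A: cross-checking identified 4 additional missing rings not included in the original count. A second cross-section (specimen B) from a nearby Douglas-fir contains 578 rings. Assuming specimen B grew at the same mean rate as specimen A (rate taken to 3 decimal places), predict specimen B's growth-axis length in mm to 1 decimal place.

713.8 mm

Specimen A: true ring count = 362 − 17 + 4 = 349.
A: 431.1 mm over 349 years gives 431.1 / 349 ≈ 1.235 mm/yr.
B's length ≈ 1.235 × 578 = 713.8 mm.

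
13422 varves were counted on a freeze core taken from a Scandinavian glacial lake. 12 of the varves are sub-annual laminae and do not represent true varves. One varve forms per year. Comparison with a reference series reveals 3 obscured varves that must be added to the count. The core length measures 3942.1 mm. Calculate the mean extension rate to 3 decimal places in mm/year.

True varve count = 13422 − 12 + 3 = 13413.
Mean rate = 3942.1 mm / 13413 years ≈ 0.294 mm/year.

0.294 mm/year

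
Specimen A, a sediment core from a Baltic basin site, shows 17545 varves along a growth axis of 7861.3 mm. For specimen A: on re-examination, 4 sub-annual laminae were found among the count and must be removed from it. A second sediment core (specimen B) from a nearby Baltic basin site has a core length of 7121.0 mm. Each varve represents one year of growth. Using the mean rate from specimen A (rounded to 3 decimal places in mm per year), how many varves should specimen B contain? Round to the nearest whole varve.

15895 varves

Specimen A: true varve count = 17545 − 4 = 17541.
A: 7861.3 mm over 17541 years gives 7861.3 / 17541 ≈ 0.448 mm/year.
B spans 7121.0 / 0.448 = 15895.09 years ≈ 15895 varves.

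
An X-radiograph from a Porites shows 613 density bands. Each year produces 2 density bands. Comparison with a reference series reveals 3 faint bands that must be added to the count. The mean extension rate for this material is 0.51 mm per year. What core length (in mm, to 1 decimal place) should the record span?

157.1 mm

Correcting the raw count gives 613 + 3 = 616 true density bands.
Dividing by 2 density bands per year: 616 / 2 = 308 years.
308 years at 0.51 mm/year gives 0.51 × 308 = 157.1 mm.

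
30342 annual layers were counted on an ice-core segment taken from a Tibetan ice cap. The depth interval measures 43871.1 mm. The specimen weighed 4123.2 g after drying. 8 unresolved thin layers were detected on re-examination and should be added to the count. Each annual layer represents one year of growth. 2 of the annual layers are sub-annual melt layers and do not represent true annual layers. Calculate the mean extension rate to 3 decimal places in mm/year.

1.446 mm/year

Correcting the raw count gives 30342 − 2 + 8 = 30348 true annual layers.
Mean rate = 43871.1 mm / 30348 years ≈ 1.446 mm/year.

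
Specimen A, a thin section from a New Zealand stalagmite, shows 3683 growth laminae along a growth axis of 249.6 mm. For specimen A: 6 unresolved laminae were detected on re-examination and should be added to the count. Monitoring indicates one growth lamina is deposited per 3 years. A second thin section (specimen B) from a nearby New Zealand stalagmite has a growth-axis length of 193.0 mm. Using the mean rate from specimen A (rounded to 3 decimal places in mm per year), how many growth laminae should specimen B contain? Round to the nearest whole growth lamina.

2797 growth laminae

Specimen A: true growth lamina count = 3683 + 6 = 3689.
Specimen A: 3689 growth laminae at 3 years each span 3689 × 3 = 11067 years.
A: 249.6 mm over 11067 years gives 249.6 / 11067 ≈ 0.023 mm/year.
For B, 193.0 / 0.023 = 8391.30 years; at 3 years per growth lamina that is 8391.30 / 3 ≈ 2797 growth laminae.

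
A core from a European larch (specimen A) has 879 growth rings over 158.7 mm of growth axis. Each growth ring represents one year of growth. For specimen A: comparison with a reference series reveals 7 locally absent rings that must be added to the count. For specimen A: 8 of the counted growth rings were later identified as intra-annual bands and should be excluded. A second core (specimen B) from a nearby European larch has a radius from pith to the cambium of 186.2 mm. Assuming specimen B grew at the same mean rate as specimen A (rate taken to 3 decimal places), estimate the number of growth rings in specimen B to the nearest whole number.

Specimen A: correcting the raw count gives 879 − 8 + 7 = 878 true growth rings.
A: 158.7 mm over 878 years gives 158.7 / 878 ≈ 0.181 mm/yr.
Specimen B: 186.2 mm / 0.181 mm per year = 1028.73 years ≈ 1029 growth rings.

1029 growth rings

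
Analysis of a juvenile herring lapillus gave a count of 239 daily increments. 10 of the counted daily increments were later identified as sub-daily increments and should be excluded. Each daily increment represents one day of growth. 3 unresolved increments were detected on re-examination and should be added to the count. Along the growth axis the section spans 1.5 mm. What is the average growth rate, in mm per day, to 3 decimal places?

0.006 mm per day

True daily increment count = 239 − 10 + 3 = 232.
Extension rate ≈ 1.5 / 232 = 0.006 mm per day.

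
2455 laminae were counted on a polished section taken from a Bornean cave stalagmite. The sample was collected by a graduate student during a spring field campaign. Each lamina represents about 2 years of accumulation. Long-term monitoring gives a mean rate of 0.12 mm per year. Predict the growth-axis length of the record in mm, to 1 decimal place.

2455 laminae at 2 years each span 2455 × 2 = 4910 years.
4910 years at 0.12 mm/year gives 0.12 × 4910 = 589.2 mm.

589.2 mm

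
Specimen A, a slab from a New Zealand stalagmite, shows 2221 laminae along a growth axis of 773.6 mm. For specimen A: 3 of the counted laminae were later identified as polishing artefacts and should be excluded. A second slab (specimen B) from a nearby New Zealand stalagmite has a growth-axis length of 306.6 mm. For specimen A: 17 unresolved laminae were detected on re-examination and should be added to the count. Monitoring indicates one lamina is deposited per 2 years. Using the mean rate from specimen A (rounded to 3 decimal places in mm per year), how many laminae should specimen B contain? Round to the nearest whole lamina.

886 laminae

Specimen A: correcting the raw count gives 2221 − 3 + 17 = 2235 true laminae.
Specimen A: 2235 laminae at 2 years each span 2235 × 2 = 4470 years.
A: 773.6 mm over 4470 years gives 773.6 / 4470 ≈ 0.173 mm/year.
Specimen B: 306.6 mm / 0.173 mm per year = 1772.25 years; at 2 years per lamina that is 1772.25 / 2 ≈ 886 laminae.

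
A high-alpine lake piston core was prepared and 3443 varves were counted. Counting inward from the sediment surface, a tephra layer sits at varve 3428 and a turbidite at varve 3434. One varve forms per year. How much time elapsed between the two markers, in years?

The two markers are separated by 3434 − 3428 = 6 varves.
At one varve per year, 6 years elapsed between them.

6 years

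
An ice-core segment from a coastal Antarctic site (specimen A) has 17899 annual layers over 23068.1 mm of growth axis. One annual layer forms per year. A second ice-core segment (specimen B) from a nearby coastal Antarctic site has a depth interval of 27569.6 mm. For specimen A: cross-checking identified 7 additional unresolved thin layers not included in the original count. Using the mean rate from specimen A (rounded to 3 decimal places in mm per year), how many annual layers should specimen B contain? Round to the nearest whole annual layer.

Specimen A: true annual layer count = 17899 + 7 = 17906.
A: 23068.1 mm over 17906 years gives 23068.1 / 17906 ≈ 1.288 mm/yr.
Specimen B: 27569.6 mm / 1.288 mm per year = 21404.97 years ≈ 21405 annual layers.

21405 annual layers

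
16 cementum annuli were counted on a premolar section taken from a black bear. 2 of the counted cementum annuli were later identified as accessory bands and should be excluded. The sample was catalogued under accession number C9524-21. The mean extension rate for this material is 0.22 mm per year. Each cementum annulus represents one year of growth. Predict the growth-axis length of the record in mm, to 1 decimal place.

3.1 mm

After corrections the count is 16 − 2 = 14 cementum annuli.
Predicted length = 0.22 mm/year × 14 years = 3.1 mm.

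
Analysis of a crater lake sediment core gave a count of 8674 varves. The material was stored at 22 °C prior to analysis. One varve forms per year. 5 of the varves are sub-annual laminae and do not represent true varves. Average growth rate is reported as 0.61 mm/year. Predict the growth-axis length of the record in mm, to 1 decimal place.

5288.1 mm

Correcting the raw count gives 8674 − 5 = 8669 true varves.
Length ≈ 0.61 × 8669 = 5288.1 mm.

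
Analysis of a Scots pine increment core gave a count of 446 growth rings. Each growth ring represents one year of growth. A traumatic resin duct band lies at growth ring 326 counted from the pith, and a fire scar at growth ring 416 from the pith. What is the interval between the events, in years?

416 − 326 = 90 growth rings lie between the two events.
That is 90 years at one growth ring per year.

90 years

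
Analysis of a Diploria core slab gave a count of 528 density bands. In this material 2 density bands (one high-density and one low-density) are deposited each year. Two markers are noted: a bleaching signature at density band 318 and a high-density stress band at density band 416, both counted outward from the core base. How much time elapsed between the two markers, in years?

49 yr

416 − 318 = 98 density bands lie between the two events.
With 2 density bands per year, 98 / 2 = 49 years.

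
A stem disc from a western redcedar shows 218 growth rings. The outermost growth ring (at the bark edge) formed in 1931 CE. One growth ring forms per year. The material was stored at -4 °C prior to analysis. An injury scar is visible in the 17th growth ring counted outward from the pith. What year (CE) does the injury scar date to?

218 − 17 = 201 growth rings lie beyond the injury scar toward the bark edge.
1931 − 201 = 1730 CE.

1730 CE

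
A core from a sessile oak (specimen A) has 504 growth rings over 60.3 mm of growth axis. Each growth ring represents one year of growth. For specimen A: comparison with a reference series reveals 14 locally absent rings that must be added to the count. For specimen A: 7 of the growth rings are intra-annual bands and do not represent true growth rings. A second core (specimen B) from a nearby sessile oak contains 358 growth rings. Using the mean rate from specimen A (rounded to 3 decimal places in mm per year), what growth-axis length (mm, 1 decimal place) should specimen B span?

42.2 mm

Specimen A: after corrections the count is 504 − 7 + 14 = 511 growth rings.
A: Extension rate ≈ 60.3 / 511 = 0.118 mm/yr.
B's length ≈ 0.118 × 358 = 42.2 mm.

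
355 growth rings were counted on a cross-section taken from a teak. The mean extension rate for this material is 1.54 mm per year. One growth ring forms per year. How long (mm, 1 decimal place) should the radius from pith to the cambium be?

355 years of growth are recorded.
355 years at 1.54 mm/year gives 1.54 × 355 = 546.7 mm.

546.7 mm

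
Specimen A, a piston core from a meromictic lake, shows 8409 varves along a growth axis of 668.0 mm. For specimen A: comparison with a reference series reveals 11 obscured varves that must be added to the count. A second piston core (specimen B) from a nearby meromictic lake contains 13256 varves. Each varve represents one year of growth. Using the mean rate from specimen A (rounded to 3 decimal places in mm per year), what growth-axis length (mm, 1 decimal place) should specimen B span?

Specimen A: true varve count = 8409 + 11 = 8420.
A: Mean rate = 668.0 mm / 8420 years ≈ 0.079 mm per year.
B's length ≈ 0.079 × 13256 = 1047.2 mm.

1047.2 mm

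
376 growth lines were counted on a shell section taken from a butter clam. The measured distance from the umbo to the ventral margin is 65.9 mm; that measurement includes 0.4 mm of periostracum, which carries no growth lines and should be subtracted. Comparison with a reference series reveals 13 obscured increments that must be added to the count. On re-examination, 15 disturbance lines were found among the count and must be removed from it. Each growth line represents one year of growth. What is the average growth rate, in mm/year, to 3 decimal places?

0.175 mm/year

True growth line count = 376 − 15 + 13 = 374.
Net length = 65.9 − 0.4 = 65.5 mm.
Extension rate ≈ 65.5 / 374 = 0.175 mm/year.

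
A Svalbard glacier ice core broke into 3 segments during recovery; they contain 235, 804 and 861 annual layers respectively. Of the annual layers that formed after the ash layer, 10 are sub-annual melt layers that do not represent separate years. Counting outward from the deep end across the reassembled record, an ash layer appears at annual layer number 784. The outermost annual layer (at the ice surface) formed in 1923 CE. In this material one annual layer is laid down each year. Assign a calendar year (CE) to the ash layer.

Total annual layers = 235 + 804 + 861 = 1900.
1900 − 784 = 1116 annual layers lie beyond the ash layer toward the ice surface.
Removing the 10 false annual layers leaves 1116 − 10 = 1106 true annual layers beyond the ash layer.
The annual layer at the ice surface is 1923 CE, so the ash layer dates to 1923 − 1106 = 817 CE.

817 CE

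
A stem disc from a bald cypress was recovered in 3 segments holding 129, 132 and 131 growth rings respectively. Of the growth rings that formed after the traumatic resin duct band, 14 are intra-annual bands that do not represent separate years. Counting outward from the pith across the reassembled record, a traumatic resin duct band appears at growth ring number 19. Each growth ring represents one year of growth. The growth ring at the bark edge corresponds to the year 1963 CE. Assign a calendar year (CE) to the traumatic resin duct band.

Total growth rings = 129 + 132 + 131 = 392.
Between growth ring 19 and the bark edge there are 392 − 19 = 373 growth rings.
Excluding 14 false growth rings: 373 − 14 = 359.
1963 − 359 = 1604 CE.

1604 CE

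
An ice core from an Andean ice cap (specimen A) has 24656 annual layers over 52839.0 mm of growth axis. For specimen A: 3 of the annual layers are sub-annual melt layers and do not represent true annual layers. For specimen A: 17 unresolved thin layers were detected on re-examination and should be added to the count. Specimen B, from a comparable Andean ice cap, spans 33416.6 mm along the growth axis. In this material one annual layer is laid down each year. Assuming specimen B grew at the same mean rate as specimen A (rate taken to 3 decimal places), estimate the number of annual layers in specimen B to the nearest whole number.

Specimen A: adjusted count: 24656 − 3 + 17 = 24670 annual layers.
A: Extension rate ≈ 52839.0 / 24670 = 2.142 mm per year.
For B, 33416.6 / 2.142 = 15600.65 years ≈ 15601 annual layers.

15601 annual layers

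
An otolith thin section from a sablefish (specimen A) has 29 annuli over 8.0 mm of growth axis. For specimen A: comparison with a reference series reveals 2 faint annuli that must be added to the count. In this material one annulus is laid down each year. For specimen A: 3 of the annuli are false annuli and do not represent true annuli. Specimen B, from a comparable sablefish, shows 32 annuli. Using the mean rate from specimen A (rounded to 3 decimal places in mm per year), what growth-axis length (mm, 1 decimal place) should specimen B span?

9.2 mm

Specimen A: adjusted count: 29 − 3 + 2 = 28 annuli.
A: Extension rate ≈ 8.0 / 28 = 0.286 mm per year.
Length of B = 0.286 × 32 = 9.2 mm.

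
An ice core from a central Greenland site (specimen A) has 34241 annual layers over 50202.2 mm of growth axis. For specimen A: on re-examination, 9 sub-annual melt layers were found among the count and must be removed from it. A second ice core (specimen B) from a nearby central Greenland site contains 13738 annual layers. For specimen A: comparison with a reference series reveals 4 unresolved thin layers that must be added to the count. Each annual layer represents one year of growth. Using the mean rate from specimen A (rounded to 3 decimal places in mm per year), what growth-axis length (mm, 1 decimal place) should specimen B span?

Specimen A: after corrections the count is 34241 − 9 + 4 = 34236 annual layers.
A: Extension rate ≈ 50202.2 / 34236 = 1.466 mm per year.
For B, 1.466 mm/year × 13738 years = 20139.9 mm.

20139.9 mm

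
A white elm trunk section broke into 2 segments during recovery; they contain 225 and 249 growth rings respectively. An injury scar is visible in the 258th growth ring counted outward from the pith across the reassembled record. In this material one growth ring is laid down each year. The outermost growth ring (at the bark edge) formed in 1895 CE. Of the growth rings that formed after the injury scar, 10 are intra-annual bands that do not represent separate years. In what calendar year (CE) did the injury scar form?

1689 CE

Total growth rings = 225 + 249 = 474.
474 − 258 = 216 growth rings lie beyond the injury scar toward the bark edge.
216 − 10 false = 206 true growth rings after the injury scar.
The growth ring at the bark edge is 1895 CE, so the injury scar dates to 1895 − 206 = 1689 CE.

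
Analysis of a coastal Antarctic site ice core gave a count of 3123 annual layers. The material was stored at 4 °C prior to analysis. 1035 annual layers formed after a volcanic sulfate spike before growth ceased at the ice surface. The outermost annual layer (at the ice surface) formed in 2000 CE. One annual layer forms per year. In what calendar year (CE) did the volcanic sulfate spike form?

965 CE

1035 annual layers formed after the volcanic sulfate spike.
Counting back 1035 years from 2000 CE places the volcanic sulfate spike in 2000 − 1035 = 965 CE.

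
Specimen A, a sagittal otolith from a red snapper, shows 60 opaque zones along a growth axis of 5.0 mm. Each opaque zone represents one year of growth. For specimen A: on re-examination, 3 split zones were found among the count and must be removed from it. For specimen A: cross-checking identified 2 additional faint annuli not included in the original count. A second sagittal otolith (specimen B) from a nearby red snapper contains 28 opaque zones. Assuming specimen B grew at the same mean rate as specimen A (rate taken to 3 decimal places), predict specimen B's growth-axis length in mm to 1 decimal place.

Specimen A: correcting the raw count gives 60 − 3 + 2 = 59 true opaque zones.
A: 5.0 mm over 59 years gives 5.0 / 59 ≈ 0.085 mm/year.
For B, 0.085 mm/year × 28 years = 2.4 mm.

2.4 mm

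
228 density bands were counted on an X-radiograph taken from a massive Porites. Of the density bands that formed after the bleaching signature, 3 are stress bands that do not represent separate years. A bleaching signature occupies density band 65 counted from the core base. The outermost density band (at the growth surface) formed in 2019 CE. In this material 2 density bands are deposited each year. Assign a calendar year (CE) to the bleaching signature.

1939 CE

The bleaching signature sits at density band 65 from the core base, so 228 − 65 = 163 density bands formed after it.
163 − 3 false = 160 true density bands after the bleaching signature.
Dividing by 2 density bands per year: 160 / 2 = 80 years.
The density band at the growth surface is 2019 CE, so the bleaching signature dates to 2019 − 80 = 1939 CE.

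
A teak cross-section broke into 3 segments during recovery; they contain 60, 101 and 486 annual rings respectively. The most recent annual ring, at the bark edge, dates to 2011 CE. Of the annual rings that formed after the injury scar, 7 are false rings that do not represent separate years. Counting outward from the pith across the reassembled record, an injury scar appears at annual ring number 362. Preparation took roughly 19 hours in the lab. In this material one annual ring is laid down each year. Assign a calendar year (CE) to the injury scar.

Total annual rings = 60 + 101 + 486 = 647.
647 − 362 = 285 annual rings lie beyond the injury scar toward the bark edge.
Excluding 7 false annual rings: 285 − 7 = 278.
Counting back 278 years from 2011 CE places the injury scar in 2011 − 278 = 1733 CE.

1733 CE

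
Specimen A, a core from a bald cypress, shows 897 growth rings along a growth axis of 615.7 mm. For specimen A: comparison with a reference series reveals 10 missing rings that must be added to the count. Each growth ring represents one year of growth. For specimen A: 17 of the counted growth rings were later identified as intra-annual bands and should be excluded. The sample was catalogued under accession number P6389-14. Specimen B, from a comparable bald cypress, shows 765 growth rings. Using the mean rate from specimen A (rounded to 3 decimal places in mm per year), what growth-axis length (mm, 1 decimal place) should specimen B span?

Specimen A: adjusted count: 897 − 17 + 10 = 890 growth rings.
A: 615.7 mm over 890 years gives 615.7 / 890 ≈ 0.692 mm/yr.
B's length ≈ 0.692 × 765 = 529.4 mm.

529.4 mm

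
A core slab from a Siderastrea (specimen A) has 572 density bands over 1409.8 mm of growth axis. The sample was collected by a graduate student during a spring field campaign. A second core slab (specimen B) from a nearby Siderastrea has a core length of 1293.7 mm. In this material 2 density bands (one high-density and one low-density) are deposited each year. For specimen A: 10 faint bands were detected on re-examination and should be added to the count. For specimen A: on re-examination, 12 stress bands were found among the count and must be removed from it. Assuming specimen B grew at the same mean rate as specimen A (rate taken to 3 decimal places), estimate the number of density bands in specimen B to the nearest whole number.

Specimen A: after corrections the count is 572 − 12 + 10 = 570 density bands.
Specimen A: with 2 density bands per year, 570 / 2 = 285 years.
A: Mean rate = 1409.8 mm / 285 years ≈ 4.947 mm/yr.
Specimen B: 1293.7 mm / 4.947 mm per year = 261.51 years; at 2 density bands per year that is 261.51 × 2 ≈ 523 density bands.

523 density bands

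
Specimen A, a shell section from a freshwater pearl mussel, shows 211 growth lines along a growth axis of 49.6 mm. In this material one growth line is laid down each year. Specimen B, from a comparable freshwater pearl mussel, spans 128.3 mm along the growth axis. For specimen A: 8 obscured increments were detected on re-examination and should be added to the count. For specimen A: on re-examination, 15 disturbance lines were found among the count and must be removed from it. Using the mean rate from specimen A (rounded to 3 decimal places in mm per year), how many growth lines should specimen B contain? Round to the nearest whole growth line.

528 growth lines

Specimen A: adjusted count: 211 − 15 + 8 = 204 growth lines.
A: Extension rate ≈ 49.6 / 204 = 0.243 mm per year.
Specimen B: 128.3 mm / 0.243 mm per year = 527.98 years ≈ 528 growth lines.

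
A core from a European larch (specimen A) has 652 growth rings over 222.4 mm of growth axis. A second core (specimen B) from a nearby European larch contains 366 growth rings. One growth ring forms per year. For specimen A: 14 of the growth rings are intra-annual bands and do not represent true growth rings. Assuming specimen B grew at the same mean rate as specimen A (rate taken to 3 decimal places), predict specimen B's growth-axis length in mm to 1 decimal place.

Specimen A: true growth ring count = 652 − 14 = 638.
A: Mean rate = 222.4 mm / 638 years ≈ 0.349 mm/year.
Length of B = 0.349 × 366 = 127.7 mm.

127.7 mm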